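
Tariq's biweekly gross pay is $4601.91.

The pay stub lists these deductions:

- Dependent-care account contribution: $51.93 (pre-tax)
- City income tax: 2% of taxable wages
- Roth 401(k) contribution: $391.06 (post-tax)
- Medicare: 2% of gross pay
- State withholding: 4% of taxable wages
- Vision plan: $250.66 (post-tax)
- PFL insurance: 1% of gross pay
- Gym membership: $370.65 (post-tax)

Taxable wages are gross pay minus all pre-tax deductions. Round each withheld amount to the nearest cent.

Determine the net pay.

Dependent-care account contribution: $51.93
Taxable wages = $4601.91 − $51.93 = $4549.98
City income tax: $4549.98 × 0.02 = $91.00
State withholding: $4549.98 × 0.04 = $182.00
Medicare: $4601.91 × 0.02 = $92.04
PFL insurance: $4601.91 × 0.01 = $46.02
Gym membership: $370.65
Roth 401(k) contribution: $391.06
Vision plan: $250.66
Total deductions = $51.93 + $91.00 + $182.00 + $92.04 + $46.02 + $370.65 + $391.06 + $250.66 = $1475.36
Net pay = $4601.91 − $1475.36 = $3126.55

$3126.55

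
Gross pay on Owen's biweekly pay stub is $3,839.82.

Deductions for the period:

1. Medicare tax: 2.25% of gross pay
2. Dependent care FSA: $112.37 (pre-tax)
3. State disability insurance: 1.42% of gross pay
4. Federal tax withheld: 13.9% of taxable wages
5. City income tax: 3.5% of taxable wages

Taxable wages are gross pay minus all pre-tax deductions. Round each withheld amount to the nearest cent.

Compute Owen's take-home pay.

Dependent care FSA: $112.37
Taxable wages = $3,839.82 − $112.37 = $3,727.45
Federal tax withheld: $3,727.45 × 0.139 = $518.12
City income tax: $3,727.45 × 0.035 = $130.46
State disability insurance: $3,839.82 × 0.0142 = $54.53
Medicare tax: $3,839.82 × 0.0225 = $86.40
Total deductions = $112.37 + $518.12 + $130.46 + $54.53 + $86.40 = $901.88
Net pay = $3,839.82 − $901.88 = $2,937.94

$2,937.94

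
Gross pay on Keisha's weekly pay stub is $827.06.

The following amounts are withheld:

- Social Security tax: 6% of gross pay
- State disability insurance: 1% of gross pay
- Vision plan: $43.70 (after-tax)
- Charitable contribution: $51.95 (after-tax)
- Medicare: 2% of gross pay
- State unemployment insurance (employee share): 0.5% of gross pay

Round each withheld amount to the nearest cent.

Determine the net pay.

$652.84

Medicare: $827.06 × 0.02 = $16.54
State unemployment insurance (employee share): $827.06 × 0.005 = $4.14
Social Security tax: $827.06 × 0.06 = $49.62
State disability insurance: $827.06 × 0.01 = $8.27
Charitable contribution: $51.95
Vision plan: $43.70
Total deductions = $16.54 + $4.14 + $49.62 + $8.27 + $51.95 + $43.70 = $174.22
Net pay = $827.06 − $174.22 = $652.84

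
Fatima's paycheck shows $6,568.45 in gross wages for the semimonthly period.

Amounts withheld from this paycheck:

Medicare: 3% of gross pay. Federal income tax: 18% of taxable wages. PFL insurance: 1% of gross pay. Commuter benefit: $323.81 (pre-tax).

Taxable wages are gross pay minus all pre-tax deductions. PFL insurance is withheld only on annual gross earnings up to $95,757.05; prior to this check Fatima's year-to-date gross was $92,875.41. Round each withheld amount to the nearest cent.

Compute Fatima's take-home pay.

Commuter benefit: $323.81
Taxable wages = $6,568.45 − $323.81 = $6,244.64
Federal income tax: $6,244.64 × 0.18 = $1,124.04
Medicare: $6,568.45 × 0.03 = $197.05
PFL insurance: only $95,757.05 − $92,875.41 = $2,881.64 of this check is subject → $2,881.64 × 0.01 = $28.82
Total deductions = $323.81 + $1,124.04 + $197.05 + $28.82 = $1,673.72
Net pay = $6,568.45 − $1,673.72 = $4,894.73

$4,894.73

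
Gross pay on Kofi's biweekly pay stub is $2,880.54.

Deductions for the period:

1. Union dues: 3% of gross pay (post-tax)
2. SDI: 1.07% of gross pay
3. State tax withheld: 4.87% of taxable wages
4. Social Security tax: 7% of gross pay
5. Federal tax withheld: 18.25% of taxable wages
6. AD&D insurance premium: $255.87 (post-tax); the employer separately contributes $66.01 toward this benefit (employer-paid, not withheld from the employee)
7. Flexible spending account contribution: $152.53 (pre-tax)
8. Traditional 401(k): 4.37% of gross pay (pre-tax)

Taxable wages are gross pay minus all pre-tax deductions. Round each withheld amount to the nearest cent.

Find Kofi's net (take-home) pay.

Traditional 401(k): $2,880.54 × 0.0437 = $125.88
Flexible spending account contribution: $152.53
Pre-tax total = $125.88 + $152.53 = $278.41
Taxable wages = $2,880.54 − $278.41 = $2,602.13
State tax withheld: $2,602.13 × 0.0487 = $126.72
Federal tax withheld: $2,602.13 × 0.1825 = $474.89
Social Security tax: $2,880.54 × 0.07 = $201.64
SDI: $2,880.54 × 0.0107 = $30.82
AD&D insurance premium: $255.87
Union dues: $2,880.54 × 0.03 = $86.42
(Employer's $66.01 toward AD&D insurance premium is not withheld from the employee.)
Total deductions = $125.88 + $152.53 + $126.72 + $474.89 + $201.64 + $30.82 + $255.87 + $86.42 = $1,454.77
Net pay = $2,880.54 − $1,454.77 = $1,425.77

$1,425.77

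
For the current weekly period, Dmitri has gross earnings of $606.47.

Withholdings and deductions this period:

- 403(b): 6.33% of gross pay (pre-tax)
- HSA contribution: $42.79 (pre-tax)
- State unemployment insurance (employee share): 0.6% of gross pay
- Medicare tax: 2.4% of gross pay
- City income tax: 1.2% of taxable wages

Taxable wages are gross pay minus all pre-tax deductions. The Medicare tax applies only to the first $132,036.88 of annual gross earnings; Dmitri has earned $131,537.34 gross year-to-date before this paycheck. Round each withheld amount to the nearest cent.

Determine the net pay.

$503.36

HSA contribution: $42.79
403(b): $606.47 × 0.0633 = $38.39
Pre-tax total = $42.79 + $38.39 = $81.18
Taxable wages = $606.47 − $81.18 = $525.29
City income tax: $525.29 × 0.012 = $6.30
State unemployment insurance (employee share): $606.47 × 0.006 = $3.64
Medicare tax: only $132,036.88 − $131,537.34 = $499.54 of this check is subject → $499.54 × 0.024 = $11.99
Total deductions = $42.79 + $38.39 + $6.30 + $3.64 + $11.99 = $103.11
Net pay = $606.47 − $103.11 = $503.36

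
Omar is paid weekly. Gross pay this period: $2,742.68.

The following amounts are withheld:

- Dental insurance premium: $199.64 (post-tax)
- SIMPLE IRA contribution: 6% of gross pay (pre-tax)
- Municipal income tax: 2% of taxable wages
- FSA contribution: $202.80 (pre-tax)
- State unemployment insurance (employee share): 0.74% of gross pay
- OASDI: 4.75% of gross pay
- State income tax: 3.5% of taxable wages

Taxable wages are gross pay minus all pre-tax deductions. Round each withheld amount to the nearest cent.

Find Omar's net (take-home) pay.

SIMPLE IRA contribution: $2,742.68 × 0.06 = $164.56
FSA contribution: $202.80
Pre-tax total = $164.56 + $202.80 = $367.36
Taxable wages = $2,742.68 − $367.36 = $2,375.32
Municipal income tax: $2,375.32 × 0.02 = $47.51
State income tax: $2,375.32 × 0.035 = $83.14
OASDI: $2,742.68 × 0.0475 = $130.28
State unemployment insurance (employee share): $2,742.68 × 0.0074 = $20.30
Dental insurance premium: $199.64
Total deductions = $164.56 + $202.80 + $47.51 + $83.14 + $130.28 + $20.30 + $199.64 = $848.23
Net pay = $2,742.68 − $848.23 = $1,894.45

$1,894.45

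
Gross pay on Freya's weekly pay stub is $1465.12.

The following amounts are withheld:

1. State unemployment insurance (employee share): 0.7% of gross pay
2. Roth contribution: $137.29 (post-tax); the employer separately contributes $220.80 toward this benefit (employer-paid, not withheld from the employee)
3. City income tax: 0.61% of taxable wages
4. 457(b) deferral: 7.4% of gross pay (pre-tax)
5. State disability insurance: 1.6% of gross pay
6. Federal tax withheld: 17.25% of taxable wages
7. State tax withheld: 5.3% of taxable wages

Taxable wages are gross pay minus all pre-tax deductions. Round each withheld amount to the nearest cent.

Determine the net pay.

457(b) deferral: $1465.12 × 0.074 = $108.42
Taxable wages = $1465.12 − $108.42 = $1356.70
City income tax: $1356.70 × 0.0061 = $8.28
State tax withheld: $1356.70 × 0.053 = $71.91
Federal tax withheld: $1356.70 × 0.1725 = $234.03
State unemployment insurance (employee share): $1465.12 × 0.007 = $10.26
State disability insurance: $1465.12 × 0.016 = $23.44
Roth contribution: $137.29
(Employer's $220.80 toward Roth contribution is not withheld from the employee.)
Total deductions = $108.42 + $8.28 + $71.91 + $234.03 + $10.26 + $23.44 + $137.29 = $593.63
Net pay = $1465.12 − $593.63 = $871.49

$871.49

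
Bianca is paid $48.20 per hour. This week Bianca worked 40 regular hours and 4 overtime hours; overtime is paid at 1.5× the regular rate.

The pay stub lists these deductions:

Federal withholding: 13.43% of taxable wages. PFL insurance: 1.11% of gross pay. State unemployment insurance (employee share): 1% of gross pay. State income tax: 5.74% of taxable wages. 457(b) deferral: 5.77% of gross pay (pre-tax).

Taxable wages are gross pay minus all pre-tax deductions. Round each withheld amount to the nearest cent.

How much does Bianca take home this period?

Regular pay: 40 × $48.20 = $1,928.00
Overtime pay: 4 × $48.20 × 1.5 = $289.20
Gross pay = $1,928.00 + $289.20 = $2,217.20
457(b) deferral: $2,217.20 × 0.0577 = $127.93
Taxable wages = $2,217.20 − $127.93 = $2,089.27
Federal withholding: $2,089.27 × 0.1343 = $280.59
State income tax: $2,089.27 × 0.0574 = $119.92
PFL insurance: $2,217.20 × 0.0111 = $24.61
State unemployment insurance (employee share): $2,217.20 × 0.01 = $22.17
Total deductions = $127.93 + $280.59 + $119.92 + $24.61 + $22.17 = $575.22
Net pay = $2,217.20 − $575.22 = $1,641.98

$1,641.98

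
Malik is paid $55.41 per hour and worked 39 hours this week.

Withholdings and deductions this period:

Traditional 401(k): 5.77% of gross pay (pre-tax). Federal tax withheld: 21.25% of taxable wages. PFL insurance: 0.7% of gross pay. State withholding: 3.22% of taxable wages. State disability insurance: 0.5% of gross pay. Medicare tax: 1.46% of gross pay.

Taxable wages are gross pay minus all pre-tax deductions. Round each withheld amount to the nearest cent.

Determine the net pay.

$1,480.54

Gross pay: 39 × $55.41 = $2,160.99
Traditional 401(k): $2,160.99 × 0.0577 = $124.69
Taxable wages = $2,160.99 − $124.69 = $2,036.30
Federal tax withheld: $2,036.30 × 0.2125 = $432.71
State withholding: $2,036.30 × 0.0322 = $65.57
Medicare tax: $2,160.99 × 0.0146 = $31.55
State disability insurance: $2,160.99 × 0.005 = $10.80
PFL insurance: $2,160.99 × 0.007 = $15.13
Total deductions = $124.69 + $432.71 + $65.57 + $31.55 + $10.80 + $15.13 = $680.45
Net pay = $2,160.99 − $680.45 = $1,480.54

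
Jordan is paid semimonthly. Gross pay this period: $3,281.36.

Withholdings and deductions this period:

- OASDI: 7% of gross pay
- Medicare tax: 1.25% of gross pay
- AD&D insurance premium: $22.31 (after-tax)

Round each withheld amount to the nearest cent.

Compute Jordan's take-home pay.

Medicare tax: $3,281.36 × 0.0125 = $41.02
OASDI: $3,281.36 × 0.07 = $229.70
AD&D insurance premium: $22.31
Total deductions = $41.02 + $229.70 + $22.31 = $293.03
Net pay = $3,281.36 − $293.03 = $2,988.33

$2,988.33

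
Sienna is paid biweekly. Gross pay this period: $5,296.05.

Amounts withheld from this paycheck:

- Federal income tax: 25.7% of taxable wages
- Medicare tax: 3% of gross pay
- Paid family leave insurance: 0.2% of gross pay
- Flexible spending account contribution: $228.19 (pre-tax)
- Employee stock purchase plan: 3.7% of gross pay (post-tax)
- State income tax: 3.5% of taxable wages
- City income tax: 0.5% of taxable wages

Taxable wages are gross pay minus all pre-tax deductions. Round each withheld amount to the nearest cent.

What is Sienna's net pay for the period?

$3,197.28

Flexible spending account contribution: $228.19
Taxable wages = $5,296.05 − $228.19 = $5,067.86
City income tax: $5,067.86 × 0.005 = $25.34
State income tax: $5,067.86 × 0.035 = $177.38
Federal income tax: $5,067.86 × 0.257 = $1,302.44
Medicare tax: $5,296.05 × 0.03 = $158.88
Paid family leave insurance: $5,296.05 × 0.002 = $10.59
Employee stock purchase plan: $5,296.05 × 0.037 = $195.95
Total deductions = $228.19 + $25.34 + $177.38 + $1,302.44 + $158.88 + $10.59 + $195.95 = $2,098.77
Net pay = $5,296.05 − $2,098.77 = $3,197.28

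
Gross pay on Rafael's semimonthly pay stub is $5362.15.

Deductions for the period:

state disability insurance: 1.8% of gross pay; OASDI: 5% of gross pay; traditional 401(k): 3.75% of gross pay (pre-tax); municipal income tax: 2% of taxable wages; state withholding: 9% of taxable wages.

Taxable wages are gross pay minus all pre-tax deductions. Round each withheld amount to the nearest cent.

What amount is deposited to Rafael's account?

$4228.72

Traditional 401(k): $5362.15 × 0.0375 = $201.08
Taxable wages = $5362.15 − $201.08 = $5161.07
State withholding: $5161.07 × 0.09 = $464.50
Municipal income tax: $5161.07 × 0.02 = $103.22
State disability insurance: $5362.15 × 0.018 = $96.52
OASDI: $5362.15 × 0.05 = $268.11
Total deductions = $201.08 + $464.50 + $103.22 + $96.52 + $268.11 = $1133.43
Net pay = $5362.15 − $1133.43 = $4228.72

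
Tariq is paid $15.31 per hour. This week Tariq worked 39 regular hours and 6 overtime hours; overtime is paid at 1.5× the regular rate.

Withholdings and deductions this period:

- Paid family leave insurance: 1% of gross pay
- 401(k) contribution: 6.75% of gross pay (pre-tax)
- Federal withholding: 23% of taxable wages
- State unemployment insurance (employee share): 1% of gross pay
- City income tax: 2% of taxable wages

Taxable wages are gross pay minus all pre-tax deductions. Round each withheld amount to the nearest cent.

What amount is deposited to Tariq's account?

$499.26

Regular pay: 39 × $15.31 = $597.09
Overtime pay: 6 × $15.31 × 1.5 = $137.79
Gross pay = $597.09 + $137.79 = $734.88
401(k) contribution: $734.88 × 0.0675 = $49.60
Taxable wages = $734.88 − $49.60 = $685.28
City income tax: $685.28 × 0.02 = $13.71
Federal withholding: $685.28 × 0.23 = $157.61
State unemployment insurance (employee share): $734.88 × 0.01 = $7.35
Paid family leave insurance: $734.88 × 0.01 = $7.35
Total deductions = $49.60 + $13.71 + $157.61 + $7.35 + $7.35 = $235.62
Net pay = $734.88 − $235.62 = $499.26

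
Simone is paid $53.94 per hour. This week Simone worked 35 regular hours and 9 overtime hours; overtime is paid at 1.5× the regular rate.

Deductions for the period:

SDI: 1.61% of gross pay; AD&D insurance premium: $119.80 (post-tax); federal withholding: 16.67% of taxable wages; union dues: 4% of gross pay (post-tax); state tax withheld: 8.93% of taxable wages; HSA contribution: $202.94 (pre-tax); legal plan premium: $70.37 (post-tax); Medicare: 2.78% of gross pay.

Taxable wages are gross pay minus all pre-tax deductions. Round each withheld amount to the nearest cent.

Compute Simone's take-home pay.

$1,385.73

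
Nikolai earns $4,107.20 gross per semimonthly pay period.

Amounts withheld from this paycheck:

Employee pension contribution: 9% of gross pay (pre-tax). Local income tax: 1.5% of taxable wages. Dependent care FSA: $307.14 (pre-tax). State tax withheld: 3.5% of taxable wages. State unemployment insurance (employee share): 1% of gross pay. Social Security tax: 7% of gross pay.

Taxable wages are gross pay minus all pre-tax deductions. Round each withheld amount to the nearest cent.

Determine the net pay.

$2,930.32

Dependent care FSA: $307.14
Employee pension contribution: $4,107.20 × 0.09 = $369.65
Pre-tax total = $307.14 + $369.65 = $676.79
Taxable wages = $4,107.20 − $676.79 = $3,430.41
Local income tax: $3,430.41 × 0.015 = $51.46
State tax withheld: $3,430.41 × 0.035 = $120.06
Social Security tax: $4,107.20 × 0.07 = $287.50
State unemployment insurance (employee share): $4,107.20 × 0.01 = $41.07
Total deductions = $307.14 + $369.65 + $51.46 + $120.06 + $287.50 + $41.07 = $1,176.88
Net pay = $4,107.20 − $1,176.88 = $2,930.32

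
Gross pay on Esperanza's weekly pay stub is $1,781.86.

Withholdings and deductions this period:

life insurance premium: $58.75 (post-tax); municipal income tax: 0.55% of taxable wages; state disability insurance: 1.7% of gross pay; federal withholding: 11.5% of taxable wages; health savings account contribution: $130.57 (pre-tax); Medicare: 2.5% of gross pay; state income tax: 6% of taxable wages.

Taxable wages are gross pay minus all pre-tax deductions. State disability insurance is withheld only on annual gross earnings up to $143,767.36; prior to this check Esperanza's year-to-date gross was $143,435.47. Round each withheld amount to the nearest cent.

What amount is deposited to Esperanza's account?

Health savings account contribution: $130.57
Taxable wages = $1,781.86 − $130.57 = $1,651.29
Federal withholding: $1,651.29 × 0.115 = $189.90
State income tax: $1,651.29 × 0.06 = $99.08
Municipal income tax: $1,651.29 × 0.0055 = $9.08
State disability insurance: only $143,767.36 − $143,435.47 = $331.89 of this check is subject → $331.89 × 0.017 = $5.64
Medicare: $1,781.86 × 0.025 = $44.55
Life insurance premium: $58.75
Total deductions = $130.57 + $189.90 + $99.08 + $9.08 + $5.64 + $44.55 + $58.75 = $537.57
Net pay = $1,781.86 − $537.57 = $1,244.29

$1,244.29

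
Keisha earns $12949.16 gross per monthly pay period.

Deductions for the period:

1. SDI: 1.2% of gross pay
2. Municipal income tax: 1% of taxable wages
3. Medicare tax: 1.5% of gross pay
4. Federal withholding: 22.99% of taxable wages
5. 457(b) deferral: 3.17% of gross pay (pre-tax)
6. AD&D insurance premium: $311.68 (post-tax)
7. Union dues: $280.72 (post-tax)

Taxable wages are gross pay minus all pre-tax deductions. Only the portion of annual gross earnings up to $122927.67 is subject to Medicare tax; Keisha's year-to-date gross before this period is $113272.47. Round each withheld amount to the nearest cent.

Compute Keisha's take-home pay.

457(b) deferral: $12949.16 × 0.0317 = $410.49
Taxable wages = $12949.16 − $410.49 = $12538.67
Federal withholding: $12538.67 × 0.2299 = $2882.64
Municipal income tax: $12538.67 × 0.01 = $125.39
Medicare tax: only $122927.67 − $113272.47 = $9655.20 of this check is subject → $9655.20 × 0.015 = $144.83
SDI: $12949.16 × 0.012 = $155.39
AD&D insurance premium: $311.68
Union dues: $280.72
Total deductions = $410.49 + $2882.64 + $125.39 + $144.83 + $155.39 + $311.68 + $280.72 = $4311.14
Net pay = $12949.16 − $4311.14 = $8638.02

$8638.02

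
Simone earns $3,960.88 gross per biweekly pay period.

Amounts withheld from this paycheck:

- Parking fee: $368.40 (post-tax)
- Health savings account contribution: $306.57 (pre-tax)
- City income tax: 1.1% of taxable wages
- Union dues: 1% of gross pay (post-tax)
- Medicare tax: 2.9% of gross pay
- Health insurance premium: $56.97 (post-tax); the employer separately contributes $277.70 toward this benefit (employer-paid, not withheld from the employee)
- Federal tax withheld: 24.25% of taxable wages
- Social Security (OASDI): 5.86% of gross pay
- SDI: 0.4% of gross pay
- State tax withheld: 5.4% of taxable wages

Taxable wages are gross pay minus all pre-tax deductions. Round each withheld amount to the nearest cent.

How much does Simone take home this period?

$1,702.81

Health savings account contribution: $306.57
Taxable wages = $3,960.88 − $306.57 = $3,654.31
Federal tax withheld: $3,654.31 × 0.2425 = $886.17
State tax withheld: $3,654.31 × 0.054 = $197.33
City income tax: $3,654.31 × 0.011 = $40.20
SDI: $3,960.88 × 0.004 = $15.84
Social Security (OASDI): $3,960.88 × 0.0586 = $232.11
Medicare tax: $3,960.88 × 0.029 = $114.87
Health insurance premium: $56.97
Parking fee: $368.40
Union dues: $3,960.88 × 0.01 = $39.61
(Employer's $277.70 toward health insurance premium is not withheld from the employee.)
Total deductions = $306.57 + $886.17 + $197.33 + $40.20 + $15.84 + $232.11 + $114.87 + $56.97 + $368.40 + $39.61 = $2,258.07
Net pay = $3,960.88 − $2,258.07 = $1,702.81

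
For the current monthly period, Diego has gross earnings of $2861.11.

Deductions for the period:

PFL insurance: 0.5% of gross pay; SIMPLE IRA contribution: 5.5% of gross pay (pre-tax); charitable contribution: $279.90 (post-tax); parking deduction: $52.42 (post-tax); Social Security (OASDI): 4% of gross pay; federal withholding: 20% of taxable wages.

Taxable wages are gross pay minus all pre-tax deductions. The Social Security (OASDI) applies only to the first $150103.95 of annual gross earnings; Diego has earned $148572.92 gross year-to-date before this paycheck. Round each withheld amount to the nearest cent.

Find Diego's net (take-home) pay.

SIMPLE IRA contribution: $2861.11 × 0.055 = $157.36
Taxable wages = $2861.11 − $157.36 = $2703.75
Federal withholding: $2703.75 × 0.2 = $540.75
PFL insurance: $2861.11 × 0.005 = $14.31
Social Security (OASDI): only $150103.95 − $148572.92 = $1531.03 of this check is subject → $1531.03 × 0.04 = $61.24
Parking deduction: $52.42
Charitable contribution: $279.90
Total deductions = $157.36 + $540.75 + $14.31 + $61.24 + $52.42 + $279.90 = $1105.98
Net pay = $2861.11 − $1105.98 = $1755.13

$1755.13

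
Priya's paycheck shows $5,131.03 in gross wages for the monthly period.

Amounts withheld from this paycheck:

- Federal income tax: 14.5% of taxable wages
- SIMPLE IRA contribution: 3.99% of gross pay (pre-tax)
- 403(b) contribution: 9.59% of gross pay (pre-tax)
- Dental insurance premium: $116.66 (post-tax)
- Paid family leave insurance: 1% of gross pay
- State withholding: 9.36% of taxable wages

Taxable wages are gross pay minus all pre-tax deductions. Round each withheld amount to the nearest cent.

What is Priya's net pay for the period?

SIMPLE IRA contribution: $5,131.03 × 0.0399 = $204.73
403(b) contribution: $5,131.03 × 0.0959 = $492.07
Pre-tax total = $204.73 + $492.07 = $696.80
Taxable wages = $5,131.03 − $696.80 = $4,434.23
Federal income tax: $4,434.23 × 0.145 = $642.96
State withholding: $4,434.23 × 0.0936 = $415.04
Paid family leave insurance: $5,131.03 × 0.01 = $51.31
Dental insurance premium: $116.66
Total deductions = $204.73 + $492.07 + $642.96 + $415.04 + $51.31 + $116.66 = $1,922.77
Net pay = $5,131.03 − $1,922.77 = $3,208.26

$3,208.26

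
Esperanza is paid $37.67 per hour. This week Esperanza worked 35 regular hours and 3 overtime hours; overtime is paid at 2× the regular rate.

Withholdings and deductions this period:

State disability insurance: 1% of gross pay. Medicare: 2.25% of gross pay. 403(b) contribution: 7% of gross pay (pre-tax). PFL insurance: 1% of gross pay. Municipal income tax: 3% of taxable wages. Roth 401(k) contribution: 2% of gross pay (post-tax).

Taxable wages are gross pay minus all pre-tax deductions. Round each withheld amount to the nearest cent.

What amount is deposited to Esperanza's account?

$1,296.75

Regular pay: 35 × $37.67 = $1,318.45
Overtime pay: 3 × $37.67 × 2 = $226.02
Gross pay = $1,318.45 + $226.02 = $1,544.47
403(b) contribution: $1,544.47 × 0.07 = $108.11
Taxable wages = $1,544.47 − $108.11 = $1,436.36
Municipal income tax: $1,436.36 × 0.03 = $43.09
PFL insurance: $1,544.47 × 0.01 = $15.44
State disability insurance: $1,544.47 × 0.01 = $15.44
Medicare: $1,544.47 × 0.0225 = $34.75
Roth 401(k) contribution: $1,544.47 × 0.02 = $30.89
Total deductions = $108.11 + $43.09 + $15.44 + $15.44 + $34.75 + $30.89 = $247.72
Net pay = $1,544.47 − $247.72 = $1,296.75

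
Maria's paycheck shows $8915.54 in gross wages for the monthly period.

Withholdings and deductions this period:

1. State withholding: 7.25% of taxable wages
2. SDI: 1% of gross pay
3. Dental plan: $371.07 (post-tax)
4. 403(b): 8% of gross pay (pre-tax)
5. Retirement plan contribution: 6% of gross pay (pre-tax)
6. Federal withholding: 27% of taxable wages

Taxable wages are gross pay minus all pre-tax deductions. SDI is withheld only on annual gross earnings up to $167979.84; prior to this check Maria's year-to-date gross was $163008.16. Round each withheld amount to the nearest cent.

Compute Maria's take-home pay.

$4620.51

Retirement plan contribution: $8915.54 × 0.06 = $534.93
403(b): $8915.54 × 0.08 = $713.24
Pre-tax total = $534.93 + $713.24 = $1248.17
Taxable wages = $8915.54 − $1248.17 = $7667.37
State withholding: $7667.37 × 0.0725 = $555.88
Federal withholding: $7667.37 × 0.27 = $2070.19
SDI: only $167979.84 − $163008.16 = $4971.68 of this check is subject → $4971.68 × 0.01 = $49.72
Dental plan: $371.07
Total deductions = $534.93 + $713.24 + $555.88 + $2070.19 + $49.72 + $371.07 = $4295.03
Net pay = $8915.54 − $4295.03 = $4620.51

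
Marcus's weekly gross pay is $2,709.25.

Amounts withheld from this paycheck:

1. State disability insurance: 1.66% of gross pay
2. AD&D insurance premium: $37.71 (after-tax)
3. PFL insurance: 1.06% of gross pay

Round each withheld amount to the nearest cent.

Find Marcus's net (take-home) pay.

$2,597.85

State disability insurance: $2,709.25 × 0.0166 = $44.97
PFL insurance: $2,709.25 × 0.0106 = $28.72
AD&D insurance premium: $37.71
Total deductions = $44.97 + $28.72 + $37.71 = $111.40
Net pay = $2,709.25 − $111.40 = $2,597.85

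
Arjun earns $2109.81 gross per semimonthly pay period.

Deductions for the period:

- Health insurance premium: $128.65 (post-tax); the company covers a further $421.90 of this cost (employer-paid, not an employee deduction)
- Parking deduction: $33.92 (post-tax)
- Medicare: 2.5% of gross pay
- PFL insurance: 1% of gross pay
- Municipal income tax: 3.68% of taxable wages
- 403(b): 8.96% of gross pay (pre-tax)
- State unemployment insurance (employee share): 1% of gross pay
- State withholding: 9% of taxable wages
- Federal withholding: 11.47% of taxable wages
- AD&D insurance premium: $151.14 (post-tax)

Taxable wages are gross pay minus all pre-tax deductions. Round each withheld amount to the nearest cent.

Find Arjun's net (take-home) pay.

403(b): $2109.81 × 0.0896 = $189.04
Taxable wages = $2109.81 − $189.04 = $1920.77
Municipal income tax: $1920.77 × 0.0368 = $70.68
Federal withholding: $1920.77 × 0.1147 = $220.31
State withholding: $1920.77 × 0.09 = $172.87
Medicare: $2109.81 × 0.025 = $52.75
State unemployment insurance (employee share): $2109.81 × 0.01 = $21.10
PFL insurance: $2109.81 × 0.01 = $21.10
Health insurance premium: $128.65
Parking deduction: $33.92
AD&D insurance premium: $151.14
(Employer's $421.90 toward health insurance premium is not withheld from the employee.)
Total deductions = $189.04 + $70.68 + $220.31 + $172.87 + $52.75 + $21.10 + $21.10 + $128.65 + $33.92 + $151.14 = $1061.56
Net pay = $2109.81 − $1061.56 = $1048.25

$1048.25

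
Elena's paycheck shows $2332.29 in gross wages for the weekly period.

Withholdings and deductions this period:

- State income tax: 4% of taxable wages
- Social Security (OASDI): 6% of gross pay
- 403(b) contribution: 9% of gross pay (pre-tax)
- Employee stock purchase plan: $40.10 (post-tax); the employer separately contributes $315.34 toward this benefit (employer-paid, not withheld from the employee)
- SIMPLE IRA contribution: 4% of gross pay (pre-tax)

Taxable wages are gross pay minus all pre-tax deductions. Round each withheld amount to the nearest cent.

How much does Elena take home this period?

403(b) contribution: $2332.29 × 0.09 = $209.91
SIMPLE IRA contribution: $2332.29 × 0.04 = $93.29
Pre-tax total = $209.91 + $93.29 = $303.20
Taxable wages = $2332.29 − $303.20 = $2029.09
State income tax: $2029.09 × 0.04 = $81.16
Social Security (OASDI): $2332.29 × 0.06 = $139.94
Employee stock purchase plan: $40.10
(Employer's $315.34 toward employee stock purchase plan is not withheld from the employee.)
Total deductions = $209.91 + $93.29 + $81.16 + $139.94 + $40.10 = $564.40
Net pay = $2332.29 − $564.40 = $1767.89

$1767.89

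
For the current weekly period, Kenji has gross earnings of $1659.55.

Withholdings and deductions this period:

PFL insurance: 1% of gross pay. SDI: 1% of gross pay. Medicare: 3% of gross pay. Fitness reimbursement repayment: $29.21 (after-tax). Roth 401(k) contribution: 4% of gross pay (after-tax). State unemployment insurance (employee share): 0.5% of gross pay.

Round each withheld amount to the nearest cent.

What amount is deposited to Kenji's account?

$1472.67

Medicare: $1659.55 × 0.03 = $49.79
State unemployment insurance (employee share): $1659.55 × 0.005 = $8.30
PFL insurance: $1659.55 × 0.01 = $16.60
SDI: $1659.55 × 0.01 = $16.60
Roth 401(k) contribution: $1659.55 × 0.04 = $66.38
Fitness reimbursement repayment: $29.21
Total deductions = $49.79 + $8.30 + $16.60 + $16.60 + $66.38 + $29.21 = $186.88
Net pay = $1659.55 − $186.88 = $1472.67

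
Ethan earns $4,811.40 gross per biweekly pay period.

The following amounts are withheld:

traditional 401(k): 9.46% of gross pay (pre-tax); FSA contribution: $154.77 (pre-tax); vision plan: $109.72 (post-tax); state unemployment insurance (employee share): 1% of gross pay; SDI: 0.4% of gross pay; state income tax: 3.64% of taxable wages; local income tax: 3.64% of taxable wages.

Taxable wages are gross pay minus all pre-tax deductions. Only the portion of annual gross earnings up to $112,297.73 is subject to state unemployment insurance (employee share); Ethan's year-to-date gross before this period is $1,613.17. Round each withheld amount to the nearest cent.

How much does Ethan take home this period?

$3,718.53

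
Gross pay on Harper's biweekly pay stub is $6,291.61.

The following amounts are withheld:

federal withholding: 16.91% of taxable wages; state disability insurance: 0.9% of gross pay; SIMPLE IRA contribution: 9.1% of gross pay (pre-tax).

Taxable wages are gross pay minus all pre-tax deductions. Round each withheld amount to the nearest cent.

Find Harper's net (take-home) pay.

$4,695.36

SIMPLE IRA contribution: $6,291.61 × 0.091 = $572.54
Taxable wages = $6,291.61 − $572.54 = $5,719.07
Federal withholding: $5,719.07 × 0.1691 = $967.09
State disability insurance: $6,291.61 × 0.009 = $56.62
Total deductions = $572.54 + $967.09 + $56.62 = $1,596.25
Net pay = $6,291.61 − $1,596.25 = $4,695.36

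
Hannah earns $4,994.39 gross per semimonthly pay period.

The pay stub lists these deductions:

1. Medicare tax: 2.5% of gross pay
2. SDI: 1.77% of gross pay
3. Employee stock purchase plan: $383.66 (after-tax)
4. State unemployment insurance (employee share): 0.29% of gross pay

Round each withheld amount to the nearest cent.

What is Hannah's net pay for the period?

State unemployment insurance (employee share): $4,994.39 × 0.0029 = $14.48
Medicare tax: $4,994.39 × 0.025 = $124.86
SDI: $4,994.39 × 0.0177 = $88.40
Employee stock purchase plan: $383.66
Total deductions = $14.48 + $124.86 + $88.40 + $383.66 = $611.40
Net pay = $4,994.39 − $611.40 = $4,382.99

$4,382.99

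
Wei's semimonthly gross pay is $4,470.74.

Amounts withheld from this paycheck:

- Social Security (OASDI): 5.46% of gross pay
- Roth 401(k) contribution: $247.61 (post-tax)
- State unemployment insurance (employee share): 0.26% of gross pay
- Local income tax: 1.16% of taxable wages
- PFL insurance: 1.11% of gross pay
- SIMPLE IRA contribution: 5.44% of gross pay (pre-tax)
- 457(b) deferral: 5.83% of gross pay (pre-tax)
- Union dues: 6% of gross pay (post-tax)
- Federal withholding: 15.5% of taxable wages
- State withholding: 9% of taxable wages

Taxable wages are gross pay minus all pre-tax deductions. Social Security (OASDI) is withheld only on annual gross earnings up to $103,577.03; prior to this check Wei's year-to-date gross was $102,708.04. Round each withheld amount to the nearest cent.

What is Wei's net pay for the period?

457(b) deferral: $4,470.74 × 0.0583 = $260.64
SIMPLE IRA contribution: $4,470.74 × 0.0544 = $243.21
Pre-tax total = $260.64 + $243.21 = $503.85
Taxable wages = $4,470.74 − $503.85 = $3,966.89
Federal withholding: $3,966.89 × 0.155 = $614.87
Local income tax: $3,966.89 × 0.0116 = $46.02
State withholding: $3,966.89 × 0.09 = $357.02
PFL insurance: $4,470.74 × 0.0111 = $49.63
State unemployment insurance (employee share): $4,470.74 × 0.0026 = $11.62
Social Security (OASDI): only $103,577.03 − $102,708.04 = $868.99 of this check is subject → $868.99 × 0.0546 = $47.45
Union dues: $4,470.74 × 0.06 = $268.24
Roth 401(k) contribution: $247.61
Total deductions = $260.64 + $243.21 + $614.87 + $46.02 + $357.02 + $49.63 + $11.62 + $47.45 + $268.24 + $247.61 = $2,146.31
Net pay = $4,470.74 − $2,146.31 = $2,324.43

$2,324.43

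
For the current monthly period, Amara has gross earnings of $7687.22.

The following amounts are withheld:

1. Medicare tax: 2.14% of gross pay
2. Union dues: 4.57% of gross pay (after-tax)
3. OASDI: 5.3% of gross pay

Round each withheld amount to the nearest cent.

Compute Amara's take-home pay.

$6763.98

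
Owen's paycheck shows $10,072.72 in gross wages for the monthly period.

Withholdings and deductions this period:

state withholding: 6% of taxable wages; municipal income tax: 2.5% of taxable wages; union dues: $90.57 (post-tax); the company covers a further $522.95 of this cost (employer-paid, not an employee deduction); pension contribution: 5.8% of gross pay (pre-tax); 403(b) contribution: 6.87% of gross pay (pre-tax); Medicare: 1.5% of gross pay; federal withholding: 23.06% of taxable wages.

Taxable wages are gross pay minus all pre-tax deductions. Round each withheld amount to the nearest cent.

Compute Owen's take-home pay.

$5,778.67

403(b) contribution: $10,072.72 × 0.0687 = $692.00
Pension contribution: $10,072.72 × 0.058 = $584.22
Pre-tax total = $692.00 + $584.22 = $1,276.22
Taxable wages = $10,072.72 − $1,276.22 = $8,796.50
Federal withholding: $8,796.50 × 0.2306 = $2,028.47
State withholding: $8,796.50 × 0.06 = $527.79
Municipal income tax: $8,796.50 × 0.025 = $219.91
Medicare: $10,072.72 × 0.015 = $151.09
Union dues: $90.57
(Employer's $522.95 toward union dues is not withheld from the employee.)
Total deductions = $692.00 + $584.22 + $2,028.47 + $527.79 + $219.91 + $151.09 + $90.57 = $4,294.05
Net pay = $10,072.72 − $4,294.05 = $5,778.67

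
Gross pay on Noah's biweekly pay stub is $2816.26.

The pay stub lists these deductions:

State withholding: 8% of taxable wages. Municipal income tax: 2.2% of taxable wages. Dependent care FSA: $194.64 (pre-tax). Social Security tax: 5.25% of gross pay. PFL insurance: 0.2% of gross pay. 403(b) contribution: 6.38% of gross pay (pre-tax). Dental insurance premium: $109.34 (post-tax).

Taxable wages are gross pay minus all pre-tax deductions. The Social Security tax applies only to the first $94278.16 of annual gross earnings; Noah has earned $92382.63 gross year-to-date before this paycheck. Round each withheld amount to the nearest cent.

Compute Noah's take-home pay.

$1978.37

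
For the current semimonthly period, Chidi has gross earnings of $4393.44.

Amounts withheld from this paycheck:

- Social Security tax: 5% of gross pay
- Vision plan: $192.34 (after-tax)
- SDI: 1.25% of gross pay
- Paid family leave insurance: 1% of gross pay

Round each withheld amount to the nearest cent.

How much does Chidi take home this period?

$3882.58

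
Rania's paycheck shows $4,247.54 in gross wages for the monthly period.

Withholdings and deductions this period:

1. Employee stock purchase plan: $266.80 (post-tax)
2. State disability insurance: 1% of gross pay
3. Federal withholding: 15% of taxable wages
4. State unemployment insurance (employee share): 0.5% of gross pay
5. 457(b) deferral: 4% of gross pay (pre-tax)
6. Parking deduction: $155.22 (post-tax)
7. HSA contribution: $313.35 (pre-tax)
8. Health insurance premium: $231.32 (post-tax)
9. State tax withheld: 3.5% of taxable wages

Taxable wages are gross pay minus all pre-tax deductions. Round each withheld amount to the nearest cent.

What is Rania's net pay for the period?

$2,350.84

HSA contribution: $313.35
457(b) deferral: $4,247.54 × 0.04 = $169.90
Pre-tax total = $313.35 + $169.90 = $483.25
Taxable wages = $4,247.54 − $483.25 = $3,764.29
State tax withheld: $3,764.29 × 0.035 = $131.75
Federal withholding: $3,764.29 × 0.15 = $564.64
State disability insurance: $4,247.54 × 0.01 = $42.48
State unemployment insurance (employee share): $4,247.54 × 0.005 = $21.24
Health insurance premium: $231.32
Employee stock purchase plan: $266.80
Parking deduction: $155.22
Total deductions = $313.35 + $169.90 + $131.75 + $564.64 + $42.48 + $21.24 + $231.32 + $266.80 + $155.22 = $1,896.70
Net pay = $4,247.54 − $1,896.70 = $2,350.84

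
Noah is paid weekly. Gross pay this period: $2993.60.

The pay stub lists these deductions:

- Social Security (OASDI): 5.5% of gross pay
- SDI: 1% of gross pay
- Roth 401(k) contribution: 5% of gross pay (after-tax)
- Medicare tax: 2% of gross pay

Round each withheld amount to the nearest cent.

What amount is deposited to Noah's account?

Social Security (OASDI): $2993.60 × 0.055 = $164.65
Medicare tax: $2993.60 × 0.02 = $59.87
SDI: $2993.60 × 0.01 = $29.94
Roth 401(k) contribution: $2993.60 × 0.05 = $149.68
Total deductions = $164.65 + $59.87 + $29.94 + $149.68 = $404.14
Net pay = $2993.60 − $404.14 = $2589.46

$2589.46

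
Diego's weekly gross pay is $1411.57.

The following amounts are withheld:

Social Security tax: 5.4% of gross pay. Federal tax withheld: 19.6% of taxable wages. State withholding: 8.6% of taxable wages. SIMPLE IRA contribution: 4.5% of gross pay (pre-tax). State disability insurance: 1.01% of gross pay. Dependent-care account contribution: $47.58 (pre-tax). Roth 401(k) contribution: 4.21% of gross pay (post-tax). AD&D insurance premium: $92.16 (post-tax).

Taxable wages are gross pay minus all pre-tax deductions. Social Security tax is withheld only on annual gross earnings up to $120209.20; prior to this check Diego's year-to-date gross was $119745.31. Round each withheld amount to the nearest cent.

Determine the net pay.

SIMPLE IRA contribution: $1411.57 × 0.045 = $63.52
Dependent-care account contribution: $47.58
Pre-tax total = $63.52 + $47.58 = $111.10
Taxable wages = $1411.57 − $111.10 = $1300.47
Federal tax withheld: $1300.47 × 0.196 = $254.89
State withholding: $1300.47 × 0.086 = $111.84
State disability insurance: $1411.57 × 0.0101 = $14.26
Social Security tax: only $120209.20 − $119745.31 = $463.89 of this check is subject → $463.89 × 0.054 = $25.05
Roth 401(k) contribution: $1411.57 × 0.0421 = $59.43
AD&D insurance premium: $92.16
Total deductions = $63.52 + $47.58 + $254.89 + $111.84 + $14.26 + $25.05 + $59.43 + $92.16 = $668.73
Net pay = $1411.57 − $668.73 = $742.84

$742.84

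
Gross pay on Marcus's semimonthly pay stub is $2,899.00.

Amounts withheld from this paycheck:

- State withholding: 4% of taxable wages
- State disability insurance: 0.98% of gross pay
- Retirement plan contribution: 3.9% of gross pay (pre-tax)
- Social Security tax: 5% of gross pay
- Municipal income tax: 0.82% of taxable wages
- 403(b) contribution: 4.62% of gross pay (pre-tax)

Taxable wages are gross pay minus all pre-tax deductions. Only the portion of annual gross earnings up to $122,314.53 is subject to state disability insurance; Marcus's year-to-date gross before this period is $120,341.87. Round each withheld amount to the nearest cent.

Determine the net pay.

403(b) contribution: $2,899.00 × 0.0462 = $133.93
Retirement plan contribution: $2,899.00 × 0.039 = $113.06
Pre-tax total = $133.93 + $113.06 = $246.99
Taxable wages = $2,899.00 − $246.99 = $2,652.01
Municipal income tax: $2,652.01 × 0.0082 = $21.75
State withholding: $2,652.01 × 0.04 = $106.08
State disability insurance: only $122,314.53 − $120,341.87 = $1,972.66 of this check is subject → $1,972.66 × 0.0098 = $19.33
Social Security tax: $2,899.00 × 0.05 = $144.95
Total deductions = $133.93 + $113.06 + $21.75 + $106.08 + $19.33 + $144.95 = $539.10
Net pay = $2,899.00 − $539.10 = $2,359.90

$2,359.90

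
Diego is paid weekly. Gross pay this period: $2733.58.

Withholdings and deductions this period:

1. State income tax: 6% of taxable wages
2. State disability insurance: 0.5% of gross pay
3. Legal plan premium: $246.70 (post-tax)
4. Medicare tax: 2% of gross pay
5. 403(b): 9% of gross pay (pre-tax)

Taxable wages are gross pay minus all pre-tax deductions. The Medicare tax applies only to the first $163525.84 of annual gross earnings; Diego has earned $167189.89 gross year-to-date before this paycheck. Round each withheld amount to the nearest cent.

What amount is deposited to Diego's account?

$2077.94

403(b): $2733.58 × 0.09 = $246.02
Taxable wages = $2733.58 − $246.02 = $2487.56
State income tax: $2487.56 × 0.06 = $149.25
Medicare tax: annual cap $163525.84 already reached (YTD $167189.89), so $0.00
State disability insurance: $2733.58 × 0.005 = $13.67
Legal plan premium: $246.70
Total deductions = $246.02 + $149.25 + $0.00 + $13.67 + $246.70 = $655.64
Net pay = $2733.58 − $655.64 = $2077.94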